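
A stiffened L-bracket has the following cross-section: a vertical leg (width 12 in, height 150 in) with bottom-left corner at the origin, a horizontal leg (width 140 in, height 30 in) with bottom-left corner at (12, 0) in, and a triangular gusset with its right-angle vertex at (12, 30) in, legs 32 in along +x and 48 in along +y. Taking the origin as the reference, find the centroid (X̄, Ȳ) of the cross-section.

X̄ = 55.05 in, Ȳ = 34.48 in

vertical leg: A = 12 × 150 = 1800.00, centroid at (6.00, 75.00).
horizontal leg: A = 140 × 30 = 4200.00, centroid at (82.00, 15.00).
gusset: A = ½·32·48 = 768.00, centroid at (22.67, 46.00).
ΣA = 6768.00 in²
ΣAX̄ = (1800.00)(6.00) + (4200.00)(82.00) + (768.00)(22.67) = 372608.00 in³
ΣAȲ = (1800.00)(75.00) + (4200.00)(15.00) + (768.00)(46.00) = 233328.00 in³
X̄ = 372608.00 / 6768.00 = 55.05 in
Ȳ = 233328.00 / 6768.00 = 34.48 in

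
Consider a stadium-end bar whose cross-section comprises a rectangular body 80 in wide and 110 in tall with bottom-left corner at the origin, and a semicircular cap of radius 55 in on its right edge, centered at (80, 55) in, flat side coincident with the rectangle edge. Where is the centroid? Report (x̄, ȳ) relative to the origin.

x̄ = 62.21 in, ȳ = 55.00 in

rectangular body: A = 80 × 110 = 8800.00, centroid at (40.00, 55.00).
semicircular end: A = ½π·55² = 4751.66, centroid at (103.34, 55.00).
ΣA = 13551.66 in², ΣAx̄ = 843049.38 in³, ΣAȳ = 745341.24 in³.
x̄ = 843049.38/13551.66 = 62.21 in; ȳ = 745341.24/13551.66 = 55.00 in.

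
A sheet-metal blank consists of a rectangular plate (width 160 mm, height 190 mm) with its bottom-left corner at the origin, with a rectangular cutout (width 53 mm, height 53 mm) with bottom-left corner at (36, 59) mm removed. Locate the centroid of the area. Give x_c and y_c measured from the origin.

x_c = 81.78 mm, y_c = 95.97 mm

Part | A | x̄ᵢ | ȳᵢ | A·x̄ᵢ | A·ȳᵢ
plate | 30400.00 | 80.00 | 95.00 | 2432000.00 | 2888000.00
hole | -2809.00 | 62.50 | 85.50 | -175562.50 | -240169.50
Σ | 27591.00 |  |  | 2256437.50 | 2647830.50
x_c = 2256437.50 / 27591.00 = 81.78 mm
y_c = 2647830.50 / 27591.00 = 95.97 mm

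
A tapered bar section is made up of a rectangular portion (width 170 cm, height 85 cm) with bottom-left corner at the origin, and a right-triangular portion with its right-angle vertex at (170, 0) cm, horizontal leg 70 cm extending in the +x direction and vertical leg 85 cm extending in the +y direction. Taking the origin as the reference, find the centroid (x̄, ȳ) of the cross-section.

x̄ = 103.50 cm, ȳ = 40.08 cm

Part | A | x̄ᵢ | ȳᵢ | A·x̄ᵢ | A·ȳᵢ
rectangular portion | 14450.00 | 85.00 | 42.50 | 1228250.00 | 614125.00
triangular portion | 2975.00 | 193.33 | 28.33 | 575166.67 | 84291.67
Σ | 17425.00 |  |  | 1803416.67 | 698416.67
x̄ = 1803416.67 / 17425.00 = 103.50 cm
ȳ = 698416.67 / 17425.00 = 40.08 cm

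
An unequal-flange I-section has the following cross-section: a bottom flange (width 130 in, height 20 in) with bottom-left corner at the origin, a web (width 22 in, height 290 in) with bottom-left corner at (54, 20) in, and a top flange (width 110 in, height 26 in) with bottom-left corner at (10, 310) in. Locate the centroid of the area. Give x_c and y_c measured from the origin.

bottom flange: A = 130 × 20 = 2600.00, centroid at (65.00, 10.00).
web: A = 22 × 290 = 6380.00, centroid at (65.00, 165.00).
top flange: A = 110 × 26 = 2860.00, centroid at (65.00, 323.00).
ΣA = 11840.00 in², ΣAx_c = 769600.00 in³, ΣAy_c = 2002480.00 in³.
x_c = 769600.00/11840.00 = 65.00 in; y_c = 2002480.00/11840.00 = 169.13 in.

x_c = 65.00 in, y_c = 169.13 in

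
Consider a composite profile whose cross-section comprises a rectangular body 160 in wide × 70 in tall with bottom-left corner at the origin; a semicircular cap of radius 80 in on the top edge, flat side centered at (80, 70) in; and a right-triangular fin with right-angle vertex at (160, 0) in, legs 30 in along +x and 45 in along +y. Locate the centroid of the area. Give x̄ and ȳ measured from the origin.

x̄ = 82.77 in, ȳ = 66.00 in

rectangular body: A = 160 × 70 = 11200.00, centroid at (80.00, 35.00).
semicircular top: A = ½π·80² = 10053.10, centroid at (80.00, 103.95).
triangular fin: A = ½·30·45 = 675.00, centroid at (170.00, 15.00).
ΣA = 21928.10 in², ΣAx̄ = 1814997.72 in³, ΣAȳ = 1447175.09 in³.
x̄ = 1814997.72/21928.10 = 82.77 in; ȳ = 1447175.09/21928.10 = 66.00 in.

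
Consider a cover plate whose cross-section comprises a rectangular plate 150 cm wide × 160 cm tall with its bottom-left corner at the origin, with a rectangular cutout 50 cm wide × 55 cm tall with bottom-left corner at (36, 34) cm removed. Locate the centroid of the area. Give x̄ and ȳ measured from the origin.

x̄ = 76.81 cm, ȳ = 82.39 cm

plate: A = 150 × 160 = 24000.00, centroid at (75.00, 80.00).
hole: A = −(50 × 55) = -2750.00, centroid at (61.00, 61.50).
ΣA = 21250.00 cm², ΣAx̄ = 1632250.00 cm³, ΣAȳ = 1750875.00 cm³.
x̄ = 1632250.00/21250.00 = 76.81 cm; ȳ = 1750875.00/21250.00 = 82.39 cm.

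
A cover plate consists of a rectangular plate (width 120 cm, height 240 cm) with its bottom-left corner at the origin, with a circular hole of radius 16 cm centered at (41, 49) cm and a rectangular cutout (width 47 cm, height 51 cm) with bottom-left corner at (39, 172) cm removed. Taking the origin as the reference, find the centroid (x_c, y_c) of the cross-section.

x_c = 60.36 cm, y_c = 114.97 cm

plate: A = 120 × 240 = 28800.00, centroid at (60.00, 120.00).
hole 1: A = −π·16² = -804.25, centroid at (41.00, 49.00).
hole 2: A = −(47 × 51) = -2397.00, centroid at (62.50, 197.50).
ΣA = 25598.75 cm²
ΣAx_c = (28800.00)(60.00) + (-804.25)(41.00) + (-2397.00)(62.50) = 1545213.34 cm³
ΣAy_c = (28800.00)(120.00) + (-804.25)(49.00) + (-2397.00)(197.50) = 2943184.36 cm³
x_c = 1545213.34 / 25598.75 = 60.36 cm
y_c = 2943184.36 / 25598.75 = 114.97 cm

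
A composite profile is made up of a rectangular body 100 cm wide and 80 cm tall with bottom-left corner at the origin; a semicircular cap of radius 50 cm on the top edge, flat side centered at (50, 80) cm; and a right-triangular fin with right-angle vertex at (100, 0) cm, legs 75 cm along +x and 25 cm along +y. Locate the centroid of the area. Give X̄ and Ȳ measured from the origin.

rectangular body: A = 100 × 80 = 8000.00, centroid at (50.00, 40.00).
semicircular top: A = ½π·50² = 3926.99, centroid at (50.00, 101.22).
triangular fin: A = ½·75·25 = 937.50, centroid at (125.00, 8.33).
ΣA = 12864.49 cm², ΣAX̄ = 713537.04 cm³, ΣAȲ = 725305.10 cm³.
X̄ = 713537.04/12864.49 = 55.47 cm; Ȳ = 725305.10/12864.49 = 56.38 cm.

X̄ = 55.47 cm, Ȳ = 56.38 cm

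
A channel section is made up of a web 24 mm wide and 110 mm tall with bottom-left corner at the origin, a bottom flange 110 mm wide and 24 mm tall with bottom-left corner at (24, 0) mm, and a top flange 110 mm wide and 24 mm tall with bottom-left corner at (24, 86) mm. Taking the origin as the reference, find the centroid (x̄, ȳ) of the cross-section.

web: A = 24 × 110 = 2640.00, centroid at (12.00, 55.00).
bottom flange: A = 110 × 24 = 2640.00, centroid at (79.00, 12.00).
top flange: A = 110 × 24 = 2640.00, centroid at (79.00, 98.00).
ΣA = 7920.00 mm²
ΣAx̄ = (2640.00)(12.00) + (2640.00)(79.00) + (2640.00)(79.00) = 448800.00 mm³
ΣAȳ = (2640.00)(55.00) + (2640.00)(12.00) + (2640.00)(98.00) = 435600.00 mm³
x̄ = 448800.00 / 7920.00 = 56.67 mm
ȳ = 435600.00 / 7920.00 = 55.00 mm

x̄ = 56.67 mm, ȳ = 55.00 mm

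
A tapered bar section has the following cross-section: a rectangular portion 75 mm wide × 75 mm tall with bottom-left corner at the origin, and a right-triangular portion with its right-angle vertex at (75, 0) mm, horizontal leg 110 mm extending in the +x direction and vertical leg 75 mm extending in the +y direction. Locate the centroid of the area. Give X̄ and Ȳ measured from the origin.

X̄ = 68.88 mm, Ȳ = 32.21 mm

Part | A | x̄ᵢ | ȳᵢ | A·x̄ᵢ | A·ȳᵢ
rectangular portion | 5625.00 | 37.50 | 37.50 | 210937.50 | 210937.50
triangular portion | 4125.00 | 111.67 | 25.00 | 460625.00 | 103125.00
Σ | 9750.00 |  |  | 671562.50 | 314062.50
X̄ = 671562.50 / 9750.00 = 68.88 mm
Ȳ = 314062.50 / 9750.00 = 32.21 mm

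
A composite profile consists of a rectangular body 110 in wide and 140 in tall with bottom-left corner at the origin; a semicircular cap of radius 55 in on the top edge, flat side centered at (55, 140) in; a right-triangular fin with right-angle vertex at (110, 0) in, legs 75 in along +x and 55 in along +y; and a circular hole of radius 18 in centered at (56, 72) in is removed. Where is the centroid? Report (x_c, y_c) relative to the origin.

Part | A | x̄ᵢ | ȳᵢ | A·x̄ᵢ | A·ȳᵢ
rectangular body | 15400.00 | 55.00 | 70.00 | 847000.00 | 1078000.00
semicircular top | 4751.66 | 55.00 | 163.34 | 261341.24 | 776148.91
triangular fin | 2062.50 | 135.00 | 18.33 | 278437.50 | 37812.50
hole | -1017.88 | 56.00 | 72.00 | -57001.06 | -73287.07
Σ | 21196.28 |  |  | 1329777.68 | 1818674.34
x_c = 1329777.68 / 21196.28 = 62.74 in
y_c = 1818674.34 / 21196.28 = 85.80 in

x_c = 62.74 in, y_c = 85.80 in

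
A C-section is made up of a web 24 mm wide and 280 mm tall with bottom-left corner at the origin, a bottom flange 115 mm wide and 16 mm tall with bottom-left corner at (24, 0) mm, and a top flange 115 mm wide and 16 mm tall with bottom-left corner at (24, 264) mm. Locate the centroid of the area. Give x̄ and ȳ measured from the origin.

x̄ = 36.59 mm, ȳ = 140.00 mm

web: A = 24 × 280 = 6720.00, centroid at (12.00, 140.00).
bottom flange: A = 115 × 16 = 1840.00, centroid at (81.50, 8.00).
top flange: A = 115 × 16 = 1840.00, centroid at (81.50, 272.00).
ΣA = 10400.00 mm²
ΣAx̄ = (6720.00)(12.00) + (1840.00)(81.50) + (1840.00)(81.50) = 380560.00 mm³
ΣAȳ = (6720.00)(140.00) + (1840.00)(8.00) + (1840.00)(272.00) = 1456000.00 mm³
x̄ = 380560.00 / 10400.00 = 36.59 mm
ȳ = 1456000.00 / 10400.00 = 140.00 mm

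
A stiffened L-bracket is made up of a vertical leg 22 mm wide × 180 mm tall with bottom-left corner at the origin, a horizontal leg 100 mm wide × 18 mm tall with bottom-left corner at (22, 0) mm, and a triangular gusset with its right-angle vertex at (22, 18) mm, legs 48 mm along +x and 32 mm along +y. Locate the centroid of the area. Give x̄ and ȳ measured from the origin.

vertical leg: A = 22 × 180 = 3960.00, centroid at (11.00, 90.00).
horizontal leg: A = 100 × 18 = 1800.00, centroid at (72.00, 9.00).
gusset: A = ½·48·32 = 768.00, centroid at (38.00, 28.67).
ΣA = 6528.00 mm²
ΣAx̄ = (3960.00)(11.00) + (1800.00)(72.00) + (768.00)(38.00) = 202344.00 mm³
ΣAȳ = (3960.00)(90.00) + (1800.00)(9.00) + (768.00)(28.67) = 394616.00 mm³
x̄ = 202344.00 / 6528.00 = 31.00 mm
ȳ = 394616.00 / 6528.00 = 60.45 mm

x̄ = 31.00 mm, ȳ = 60.45 mm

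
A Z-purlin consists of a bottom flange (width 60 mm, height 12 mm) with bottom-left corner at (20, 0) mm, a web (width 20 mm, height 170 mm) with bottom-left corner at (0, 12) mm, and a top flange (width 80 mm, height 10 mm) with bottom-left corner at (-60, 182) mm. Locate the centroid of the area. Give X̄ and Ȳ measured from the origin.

X̄ = 10.98 mm, Ȳ = 98.32 mm

bottom flange: A = 60 × 12 = 720.00, centroid at (50.00, 6.00).
web: A = 20 × 170 = 3400.00, centroid at (10.00, 97.00).
top flange: A = 80 × 10 = 800.00, centroid at (-20.00, 187.00).
ΣA = 4920.00 mm², ΣAX̄ = 54000.00 mm³, ΣAȲ = 483720.00 mm³.
X̄ = 54000.00/4920.00 = 10.98 mm; Ȳ = 483720.00/4920.00 = 98.32 mm.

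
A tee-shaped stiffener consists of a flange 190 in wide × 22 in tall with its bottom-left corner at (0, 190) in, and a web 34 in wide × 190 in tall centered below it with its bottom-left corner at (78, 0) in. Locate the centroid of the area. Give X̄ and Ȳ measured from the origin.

web: A = 34 × 190 = 6460.00, centroid at (95.00, 95.00).
flange: A = 190 × 22 = 4180.00, centroid at (95.00, 201.00).
ΣA = 10640.00 in², ΣAX̄ = 1010800.00 in³, ΣAȲ = 1453880.00 in³.
X̄ = 1010800.00/10640.00 = 95.00 in; Ȳ = 1453880.00/10640.00 = 136.64 in.

X̄ = 95.00 in, Ȳ = 136.64 in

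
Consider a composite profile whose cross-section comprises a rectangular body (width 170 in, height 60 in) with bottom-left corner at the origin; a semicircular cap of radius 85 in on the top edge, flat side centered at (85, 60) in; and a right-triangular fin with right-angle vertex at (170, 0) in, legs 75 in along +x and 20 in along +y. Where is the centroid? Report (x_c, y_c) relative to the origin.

rectangular body: A = 170 × 60 = 10200.00, centroid at (85.00, 30.00).
semicircular top: A = ½π·85² = 11349.00, centroid at (85.00, 96.08).
triangular fin: A = ½·75·20 = 750.00, centroid at (195.00, 6.67).
ΣA = 22299.00 in²
ΣAx_c = (10200.00)(85.00) + (11349.00)(85.00) + (750.00)(195.00) = 1977915.29 in³
ΣAy_c = (10200.00)(30.00) + (11349.00)(96.08) + (750.00)(6.67) = 1401356.87 in³
x_c = 1977915.29 / 22299.00 = 88.70 in
y_c = 1401356.87 / 22299.00 = 62.84 in

x_c = 88.70 in, y_c = 62.84 in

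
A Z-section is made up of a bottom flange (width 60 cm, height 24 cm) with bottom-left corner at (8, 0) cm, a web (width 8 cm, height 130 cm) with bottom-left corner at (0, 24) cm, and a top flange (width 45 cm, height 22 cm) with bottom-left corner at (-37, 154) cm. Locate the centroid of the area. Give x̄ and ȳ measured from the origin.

bottom flange: A = 60 × 24 = 1440.00, centroid at (38.00, 12.00).
web: A = 8 × 130 = 1040.00, centroid at (4.00, 89.00).
top flange: A = 45 × 22 = 990.00, centroid at (-14.50, 165.00).
ΣA = 3470.00 cm², ΣAx̄ = 44525.00 cm³, ΣAȳ = 273190.00 cm³.
x̄ = 44525.00/3470.00 = 12.83 cm; ȳ = 273190.00/3470.00 = 78.73 cm.

x̄ = 12.83 cm, ȳ = 78.73 cm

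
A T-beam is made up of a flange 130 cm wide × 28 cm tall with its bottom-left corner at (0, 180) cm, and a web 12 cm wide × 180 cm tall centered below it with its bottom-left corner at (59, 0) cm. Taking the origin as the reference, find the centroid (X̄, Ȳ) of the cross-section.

X̄ = 65.00 cm, Ȳ = 155.27 cm

web: A = 12 × 180 = 2160.00, centroid at (65.00, 90.00).
flange: A = 130 × 28 = 3640.00, centroid at (65.00, 194.00).
ΣA = 5800.00 cm²
ΣAX̄ = (2160.00)(65.00) + (3640.00)(65.00) = 377000.00 cm³
ΣAȲ = (2160.00)(90.00) + (3640.00)(194.00) = 900560.00 cm³
X̄ = 377000.00 / 5800.00 = 65.00 cm
Ȳ = 900560.00 / 5800.00 = 155.27 cm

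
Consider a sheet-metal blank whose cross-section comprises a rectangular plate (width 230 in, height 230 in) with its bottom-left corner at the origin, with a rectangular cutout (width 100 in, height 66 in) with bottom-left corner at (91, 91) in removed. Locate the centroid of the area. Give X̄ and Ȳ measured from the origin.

X̄ = 111.29 in, Ȳ = 113.72 in

Part | A | x̄ᵢ | ȳᵢ | A·x̄ᵢ | A·ȳᵢ
plate | 52900.00 | 115.00 | 115.00 | 6083500.00 | 6083500.00
hole | -6600.00 | 141.00 | 124.00 | -930600.00 | -818400.00
Σ | 46300.00 |  |  | 5152900.00 | 5265100.00
X̄ = 5152900.00 / 46300.00 = 111.29 in
Ȳ = 5265100.00 / 46300.00 = 113.72 in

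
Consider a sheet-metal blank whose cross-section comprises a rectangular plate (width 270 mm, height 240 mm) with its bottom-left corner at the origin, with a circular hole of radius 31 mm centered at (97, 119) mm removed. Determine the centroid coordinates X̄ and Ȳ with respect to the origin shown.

X̄ = 136.86 mm, Ȳ = 120.05 mm

Part | A | x̄ᵢ | ȳᵢ | A·x̄ᵢ | A·ȳᵢ
plate | 64800.00 | 135.00 | 120.00 | 8748000.00 | 7776000.00
hole | -3019.07 | 97.00 | 119.00 | -292849.84 | -359269.39
Σ | 61780.93 |  |  | 8455150.16 | 7416730.61
X̄ = 8455150.16 / 61780.93 = 136.86 mm
Ȳ = 7416730.61 / 61780.93 = 120.05 mm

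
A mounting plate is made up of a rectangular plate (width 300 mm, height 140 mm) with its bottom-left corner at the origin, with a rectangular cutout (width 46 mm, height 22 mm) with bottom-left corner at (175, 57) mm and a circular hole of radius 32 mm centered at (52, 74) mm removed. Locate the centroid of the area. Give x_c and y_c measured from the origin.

Part | A | x̄ᵢ | ȳᵢ | A·x̄ᵢ | A·ȳᵢ
plate | 42000.00 | 150.00 | 70.00 | 6300000.00 | 2940000.00
hole 1 | -1012.00 | 198.00 | 68.00 | -200376.00 | -68816.00
hole 2 | -3216.99 | 52.00 | 74.00 | -167283.53 | -238057.32
Σ | 37771.01 |  |  | 5932340.47 | 2633126.68
x_c = 5932340.47 / 37771.01 = 157.06 mm
y_c = 2633126.68 / 37771.01 = 69.71 mm

x_c = 157.06 mm, y_c = 69.71 mm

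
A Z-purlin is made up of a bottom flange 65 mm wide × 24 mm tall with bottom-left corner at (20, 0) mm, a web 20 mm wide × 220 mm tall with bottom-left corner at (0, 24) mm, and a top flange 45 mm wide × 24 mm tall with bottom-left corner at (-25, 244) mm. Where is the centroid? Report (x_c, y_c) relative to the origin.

x_c = 17.50 mm, y_c = 125.68 mm

bottom flange: A = 65 × 24 = 1560.00, centroid at (52.50, 12.00).
web: A = 20 × 220 = 4400.00, centroid at (10.00, 134.00).
top flange: A = 45 × 24 = 1080.00, centroid at (-2.50, 256.00).
ΣA = 7040.00 mm²
ΣAx_c = (1560.00)(52.50) + (4400.00)(10.00) + (1080.00)(-2.50) = 123200.00 mm³
ΣAy_c = (1560.00)(12.00) + (4400.00)(134.00) + (1080.00)(256.00) = 884800.00 mm³
x_c = 123200.00 / 7040.00 = 17.50 mm
y_c = 884800.00 / 7040.00 = 125.68 mm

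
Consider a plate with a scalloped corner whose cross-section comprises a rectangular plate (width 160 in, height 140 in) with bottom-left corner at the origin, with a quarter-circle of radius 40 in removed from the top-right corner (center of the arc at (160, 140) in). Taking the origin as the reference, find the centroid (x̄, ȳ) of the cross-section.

plate: A = 160 × 140 = 22400.00, centroid at (80.00, 70.00).
removed quarter-circle: A = −¼π·40² = -1256.64, centroid at (143.02, 123.02).
ΣA = 21143.36 in²
ΣAx̄ = (22400.00)(80.00) + (-1256.64)(143.02) = 1612271.40 in³
ΣAȳ = (22400.00)(70.00) + (-1256.64)(123.02) = 1413404.14 in³
x̄ = 1612271.40 / 21143.36 = 76.25 in
ȳ = 1413404.14 / 21143.36 = 66.85 in

x̄ = 76.25 in, ȳ = 66.85 in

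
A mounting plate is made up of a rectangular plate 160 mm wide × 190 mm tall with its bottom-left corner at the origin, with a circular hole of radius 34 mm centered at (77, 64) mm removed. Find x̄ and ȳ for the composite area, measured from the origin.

plate: A = 160 × 190 = 30400.00, centroid at (80.00, 95.00).
hole: A = −π·34² = -3631.68, centroid at (77.00, 64.00).
ΣA = 26768.32 mm², ΣAx̄ = 2152360.55 mm³, ΣAȳ = 2655572.41 mm³.
x̄ = 2152360.55/26768.32 = 80.41 mm; ȳ = 2655572.41/26768.32 = 99.21 mm.

x̄ = 80.41 mm, ȳ = 99.21 mm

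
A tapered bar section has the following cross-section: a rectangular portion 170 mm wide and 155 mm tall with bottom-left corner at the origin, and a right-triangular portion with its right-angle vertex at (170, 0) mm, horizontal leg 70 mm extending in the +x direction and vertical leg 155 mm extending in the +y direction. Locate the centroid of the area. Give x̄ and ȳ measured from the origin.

x̄ = 103.50 mm, ȳ = 73.09 mm

rectangular portion: A = 170 × 155 = 26350.00, centroid at (85.00, 77.50).
triangular portion: A = ½·70·155 = 5425.00, centroid at (193.33, 51.67).
ΣA = 31775.00 mm², ΣAx̄ = 3288583.33 mm³, ΣAȳ = 2322416.67 mm³.
x̄ = 3288583.33/31775.00 = 103.50 mm; ȳ = 2322416.67/31775.00 = 73.09 mm.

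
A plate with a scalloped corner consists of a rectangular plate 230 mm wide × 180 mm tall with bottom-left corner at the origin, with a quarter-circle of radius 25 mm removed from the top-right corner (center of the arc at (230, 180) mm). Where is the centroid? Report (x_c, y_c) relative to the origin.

x_c = 113.75 mm, y_c = 89.05 mm

Part | A | x̄ᵢ | ȳᵢ | A·x̄ᵢ | A·ȳᵢ
plate | 41400.00 | 115.00 | 90.00 | 4761000.00 | 3726000.00
removed quarter-circle | -490.87 | 219.39 | 169.39 | -107692.65 | -83148.96
Σ | 40909.13 |  |  | 4653307.35 | 3642851.04
x_c = 4653307.35 / 40909.13 = 113.75 mm
y_c = 3642851.04 / 40909.13 = 89.05 mm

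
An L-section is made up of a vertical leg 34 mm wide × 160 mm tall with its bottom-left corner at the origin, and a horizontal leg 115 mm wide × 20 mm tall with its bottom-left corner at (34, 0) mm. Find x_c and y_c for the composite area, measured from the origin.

Part | A | x̄ᵢ | ȳᵢ | A·x̄ᵢ | A·ȳᵢ
vertical leg | 5440.00 | 17.00 | 80.00 | 92480.00 | 435200.00
horizontal leg | 2300.00 | 91.50 | 10.00 | 210450.00 | 23000.00
Σ | 7740.00 |  |  | 302930.00 | 458200.00
x_c = 302930.00 / 7740.00 = 39.14 mm
y_c = 458200.00 / 7740.00 = 59.20 mm

x_c = 39.14 mm, y_c = 59.20 mm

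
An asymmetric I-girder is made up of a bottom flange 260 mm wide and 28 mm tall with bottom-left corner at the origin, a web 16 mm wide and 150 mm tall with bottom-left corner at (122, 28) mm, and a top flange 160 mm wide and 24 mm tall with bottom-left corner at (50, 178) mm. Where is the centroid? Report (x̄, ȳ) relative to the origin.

Part | A | x̄ᵢ | ȳᵢ | A·x̄ᵢ | A·ȳᵢ
bottom flange | 7280.00 | 130.00 | 14.00 | 946400.00 | 101920.00
web | 2400.00 | 130.00 | 103.00 | 312000.00 | 247200.00
top flange | 3840.00 | 130.00 | 190.00 | 499200.00 | 729600.00
Σ | 13520.00 |  |  | 1757600.00 | 1078720.00
x̄ = 1757600.00 / 13520.00 = 130.00 mm
ȳ = 1078720.00 / 13520.00 = 79.79 mm

x̄ = 130.00 mm, ȳ = 79.79 mm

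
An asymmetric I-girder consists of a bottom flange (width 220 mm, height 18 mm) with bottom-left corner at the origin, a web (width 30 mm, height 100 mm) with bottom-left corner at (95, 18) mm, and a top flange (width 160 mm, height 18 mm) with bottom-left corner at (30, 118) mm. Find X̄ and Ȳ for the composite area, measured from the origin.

X̄ = 110.00 mm, Ȳ = 61.52 mm

bottom flange: A = 220 × 18 = 3960.00, centroid at (110.00, 9.00).
web: A = 30 × 100 = 3000.00, centroid at (110.00, 68.00).
top flange: A = 160 × 18 = 2880.00, centroid at (110.00, 127.00).
ΣA = 9840.00 mm², ΣAX̄ = 1082400.00 mm³, ΣAȲ = 605400.00 mm³.
X̄ = 1082400.00/9840.00 = 110.00 mm; Ȳ = 605400.00/9840.00 = 61.52 mm.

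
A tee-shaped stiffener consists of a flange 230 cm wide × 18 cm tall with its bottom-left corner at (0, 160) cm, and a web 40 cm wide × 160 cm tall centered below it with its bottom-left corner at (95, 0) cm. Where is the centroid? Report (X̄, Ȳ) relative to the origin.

X̄ = 115.00 cm, Ȳ = 114.96 cm

Part | A | x̄ᵢ | ȳᵢ | A·x̄ᵢ | A·ȳᵢ
web | 6400.00 | 115.00 | 80.00 | 736000.00 | 512000.00
flange | 4140.00 | 115.00 | 169.00 | 476100.00 | 699660.00
Σ | 10540.00 |  |  | 1212100.00 | 1211660.00
X̄ = 1212100.00 / 10540.00 = 115.00 cm
Ȳ = 1211660.00 / 10540.00 = 114.96 cm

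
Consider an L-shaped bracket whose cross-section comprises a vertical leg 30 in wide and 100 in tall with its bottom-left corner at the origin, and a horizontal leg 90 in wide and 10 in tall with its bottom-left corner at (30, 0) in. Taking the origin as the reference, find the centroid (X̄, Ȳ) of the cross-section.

Part | A | x̄ᵢ | ȳᵢ | A·x̄ᵢ | A·ȳᵢ
vertical leg | 3000.00 | 15.00 | 50.00 | 45000.00 | 150000.00
horizontal leg | 900.00 | 75.00 | 5.00 | 67500.00 | 4500.00
Σ | 3900.00 |  |  | 112500.00 | 154500.00
X̄ = 112500.00 / 3900.00 = 28.85 in
Ȳ = 154500.00 / 3900.00 = 39.62 in

X̄ = 28.85 in, Ȳ = 39.62 in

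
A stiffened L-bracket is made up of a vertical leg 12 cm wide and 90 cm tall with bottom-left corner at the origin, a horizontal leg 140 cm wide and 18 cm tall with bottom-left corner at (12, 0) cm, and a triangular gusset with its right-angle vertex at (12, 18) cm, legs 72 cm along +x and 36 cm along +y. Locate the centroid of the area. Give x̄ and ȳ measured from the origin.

x̄ = 53.06 cm, ȳ = 22.50 cm

vertical leg: A = 12 × 90 = 1080.00, centroid at (6.00, 45.00).
horizontal leg: A = 140 × 18 = 2520.00, centroid at (82.00, 9.00).
gusset: A = ½·72·36 = 1296.00, centroid at (36.00, 30.00).
ΣA = 4896.00 cm², ΣAx̄ = 259776.00 cm³, ΣAȳ = 110160.00 cm³.
x̄ = 259776.00/4896.00 = 53.06 cm; ȳ = 110160.00/4896.00 = 22.50 cm.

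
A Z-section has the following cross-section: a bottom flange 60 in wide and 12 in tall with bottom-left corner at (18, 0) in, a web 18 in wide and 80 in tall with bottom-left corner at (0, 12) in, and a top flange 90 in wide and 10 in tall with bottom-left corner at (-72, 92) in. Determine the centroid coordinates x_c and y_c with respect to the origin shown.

Part | A | x̄ᵢ | ȳᵢ | A·x̄ᵢ | A·ȳᵢ
bottom flange | 720.00 | 48.00 | 6.00 | 34560.00 | 4320.00
web | 1440.00 | 9.00 | 52.00 | 12960.00 | 74880.00
top flange | 900.00 | -27.00 | 97.00 | -24300.00 | 87300.00
Σ | 3060.00 |  |  | 23220.00 | 166500.00
x_c = 23220.00 / 3060.00 = 7.59 in
y_c = 166500.00 / 3060.00 = 54.41 in

x_c = 7.59 in, y_c = 54.41 in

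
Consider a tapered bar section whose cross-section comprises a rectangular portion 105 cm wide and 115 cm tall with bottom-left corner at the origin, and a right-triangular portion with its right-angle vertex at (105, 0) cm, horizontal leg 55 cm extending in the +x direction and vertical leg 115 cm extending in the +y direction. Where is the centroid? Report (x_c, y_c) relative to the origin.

x_c = 67.20 cm, y_c = 53.52 cm

Part | A | x̄ᵢ | ȳᵢ | A·x̄ᵢ | A·ȳᵢ
rectangular portion | 12075.00 | 52.50 | 57.50 | 633937.50 | 694312.50
triangular portion | 3162.50 | 123.33 | 38.33 | 390041.67 | 121229.17
Σ | 15237.50 |  |  | 1023979.17 | 815541.67
x_c = 1023979.17 / 15237.50 = 67.20 cm
y_c = 815541.67 / 15237.50 = 53.52 cm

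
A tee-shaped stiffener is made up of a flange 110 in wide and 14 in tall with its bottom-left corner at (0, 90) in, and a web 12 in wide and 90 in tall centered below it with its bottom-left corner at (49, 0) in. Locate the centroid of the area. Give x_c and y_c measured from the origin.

web: A = 12 × 90 = 1080.00, centroid at (55.00, 45.00).
flange: A = 110 × 14 = 1540.00, centroid at (55.00, 97.00).
ΣA = 2620.00 in²
ΣAx_c = (1080.00)(55.00) + (1540.00)(55.00) = 144100.00 in³
ΣAy_c = (1080.00)(45.00) + (1540.00)(97.00) = 197980.00 in³
x_c = 144100.00 / 2620.00 = 55.00 in
y_c = 197980.00 / 2620.00 = 75.56 in

x_c = 55.00 in, y_c = 75.56 in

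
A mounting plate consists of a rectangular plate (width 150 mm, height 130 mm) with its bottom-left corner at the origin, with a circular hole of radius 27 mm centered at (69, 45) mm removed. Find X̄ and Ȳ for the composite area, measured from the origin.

Part | A | x̄ᵢ | ȳᵢ | A·x̄ᵢ | A·ȳᵢ
plate | 19500.00 | 75.00 | 65.00 | 1462500.00 | 1267500.00
hole | -2290.22 | 69.00 | 45.00 | -158025.25 | -103059.95
Σ | 17209.78 |  |  | 1304474.75 | 1164440.05
X̄ = 1304474.75 / 17209.78 = 75.80 mm
Ȳ = 1164440.05 / 17209.78 = 67.66 mm

X̄ = 75.80 mm, Ȳ = 67.66 mm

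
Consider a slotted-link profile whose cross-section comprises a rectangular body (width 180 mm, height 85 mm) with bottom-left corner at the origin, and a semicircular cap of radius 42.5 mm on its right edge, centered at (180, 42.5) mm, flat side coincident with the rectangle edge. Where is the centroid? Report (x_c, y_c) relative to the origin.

rectangular body: A = 180 × 85 = 15300.00, centroid at (90.00, 42.50).
semicircular end: A = ½π·42.5² = 2837.25, centroid at (198.04, 42.50).
ΣA = 18137.25 mm², ΣAx_c = 1938882.24 mm³, ΣAy_c = 770833.16 mm³.
x_c = 1938882.24/18137.25 = 106.90 mm; y_c = 770833.16/18137.25 = 42.50 mm.

x_c = 106.90 mm, y_c = 42.50 mm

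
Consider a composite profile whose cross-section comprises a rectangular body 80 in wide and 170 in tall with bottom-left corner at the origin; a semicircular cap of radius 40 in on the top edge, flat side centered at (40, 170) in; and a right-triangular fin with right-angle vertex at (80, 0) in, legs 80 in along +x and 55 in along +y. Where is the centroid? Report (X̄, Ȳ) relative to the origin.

X̄ = 48.01 in, Ȳ = 90.99 in

rectangular body: A = 80 × 170 = 13600.00, centroid at (40.00, 85.00).
semicircular top: A = ½π·40² = 2513.27, centroid at (40.00, 186.98).
triangular fin: A = ½·80·55 = 2200.00, centroid at (106.67, 18.33).
ΣA = 18313.27 in²
ΣAX̄ = (13600.00)(40.00) + (2513.27)(40.00) + (2200.00)(106.67) = 879197.63 in³
ΣAȲ = (13600.00)(85.00) + (2513.27)(186.98) + (2200.00)(18.33) = 1666256.60 in³
X̄ = 879197.63 / 18313.27 = 48.01 in
Ȳ = 1666256.60 / 18313.27 = 90.99 in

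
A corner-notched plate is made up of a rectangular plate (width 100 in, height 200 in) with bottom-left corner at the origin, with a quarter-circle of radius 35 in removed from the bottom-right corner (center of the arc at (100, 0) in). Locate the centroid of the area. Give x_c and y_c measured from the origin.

x_c = 48.22 in, y_c = 104.30 in

plate: A = 100 × 200 = 20000.00, centroid at (50.00, 100.00).
removed quarter-circle: A = −¼π·35² = -962.11, centroid at (85.15, 14.85).
ΣA = 19037.89 in²
ΣAx_c = (20000.00)(50.00) + (-962.11)(85.15) = 918080.39 in³
ΣAy_c = (20000.00)(100.00) + (-962.11)(14.85) = 1985708.33 in³
x_c = 918080.39 / 19037.89 = 48.22 in
y_c = 1985708.33 / 19037.89 = 104.30 in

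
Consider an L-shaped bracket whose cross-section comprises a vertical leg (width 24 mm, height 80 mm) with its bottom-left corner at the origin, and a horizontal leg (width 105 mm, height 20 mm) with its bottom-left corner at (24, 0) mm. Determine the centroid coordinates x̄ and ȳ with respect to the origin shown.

x̄ = 45.69 mm, ȳ = 24.33 mm

Part | A | x̄ᵢ | ȳᵢ | A·x̄ᵢ | A·ȳᵢ
vertical leg | 1920.00 | 12.00 | 40.00 | 23040.00 | 76800.00
horizontal leg | 2100.00 | 76.50 | 10.00 | 160650.00 | 21000.00
Σ | 4020.00 |  |  | 183690.00 | 97800.00
x̄ = 183690.00 / 4020.00 = 45.69 mm
ȳ = 97800.00 / 4020.00 = 24.33 mm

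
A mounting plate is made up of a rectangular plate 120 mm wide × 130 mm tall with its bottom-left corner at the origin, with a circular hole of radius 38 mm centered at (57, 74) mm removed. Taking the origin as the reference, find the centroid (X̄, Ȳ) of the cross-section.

X̄ = 61.23 mm, Ȳ = 61.31 mm

plate: A = 120 × 130 = 15600.00, centroid at (60.00, 65.00).
hole: A = −π·38² = -4536.46, centroid at (57.00, 74.00).
ΣA = 11063.54 mm²
ΣAX̄ = (15600.00)(60.00) + (-4536.46)(57.00) = 677421.79 mm³
ΣAȲ = (15600.00)(65.00) + (-4536.46)(74.00) = 678301.98 mm³
X̄ = 677421.79 / 11063.54 = 61.23 mm
Ȳ = 678301.98 / 11063.54 = 61.31 mm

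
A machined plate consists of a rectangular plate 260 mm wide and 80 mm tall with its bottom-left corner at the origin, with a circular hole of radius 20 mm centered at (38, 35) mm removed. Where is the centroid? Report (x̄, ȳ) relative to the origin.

x̄ = 135.92 mm, ȳ = 40.32 mm

plate: A = 260 × 80 = 20800.00, centroid at (130.00, 40.00).
hole: A = −π·20² = -1256.64, centroid at (38.00, 35.00).
ΣA = 19543.36 mm², ΣAx̄ = 2656247.79 mm³, ΣAȳ = 788017.70 mm³.
x̄ = 2656247.79/19543.36 = 135.92 mm; ȳ = 788017.70/19543.36 = 40.32 mm.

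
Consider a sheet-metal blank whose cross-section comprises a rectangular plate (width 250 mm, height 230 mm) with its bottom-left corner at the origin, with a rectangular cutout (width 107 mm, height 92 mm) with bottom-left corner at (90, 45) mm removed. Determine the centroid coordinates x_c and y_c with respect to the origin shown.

plate: A = 250 × 230 = 57500.00, centroid at (125.00, 115.00).
hole: A = −(107 × 92) = -9844.00, centroid at (143.50, 91.00).
ΣA = 47656.00 mm², ΣAx_c = 5774886.00 mm³, ΣAy_c = 5716696.00 mm³.
x_c = 5774886.00/47656.00 = 121.18 mm; y_c = 5716696.00/47656.00 = 119.96 mm.

x_c = 121.18 mm, y_c = 119.96 mm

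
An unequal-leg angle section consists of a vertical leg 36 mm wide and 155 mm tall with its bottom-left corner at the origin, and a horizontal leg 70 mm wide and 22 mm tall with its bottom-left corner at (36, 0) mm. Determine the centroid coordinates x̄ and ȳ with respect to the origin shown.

x̄ = 29.46 mm, ȳ = 63.12 mm

Part | A | x̄ᵢ | ȳᵢ | A·x̄ᵢ | A·ȳᵢ
vertical leg | 5580.00 | 18.00 | 77.50 | 100440.00 | 432450.00
horizontal leg | 1540.00 | 71.00 | 11.00 | 109340.00 | 16940.00
Σ | 7120.00 |  |  | 209780.00 | 449390.00
x̄ = 209780.00 / 7120.00 = 29.46 mm
ȳ = 449390.00 / 7120.00 = 63.12 mm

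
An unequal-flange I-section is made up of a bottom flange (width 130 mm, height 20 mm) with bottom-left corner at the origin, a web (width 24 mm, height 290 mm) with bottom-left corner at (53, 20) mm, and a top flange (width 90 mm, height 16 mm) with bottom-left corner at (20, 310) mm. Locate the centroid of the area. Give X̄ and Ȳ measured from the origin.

Part | A | x̄ᵢ | ȳᵢ | A·x̄ᵢ | A·ȳᵢ
bottom flange | 2600.00 | 65.00 | 10.00 | 169000.00 | 26000.00
web | 6960.00 | 65.00 | 165.00 | 452400.00 | 1148400.00
top flange | 1440.00 | 65.00 | 318.00 | 93600.00 | 457920.00
Σ | 11000.00 |  |  | 715000.00 | 1632320.00
X̄ = 715000.00 / 11000.00 = 65.00 mm
Ȳ = 1632320.00 / 11000.00 = 148.39 mm

X̄ = 65.00 mm, Ȳ = 148.39 mm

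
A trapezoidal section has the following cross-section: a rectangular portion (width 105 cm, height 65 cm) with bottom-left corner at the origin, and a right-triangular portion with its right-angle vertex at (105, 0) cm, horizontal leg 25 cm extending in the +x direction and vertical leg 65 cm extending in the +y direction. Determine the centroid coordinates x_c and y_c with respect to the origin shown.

Part | A | x̄ᵢ | ȳᵢ | A·x̄ᵢ | A·ȳᵢ
rectangular portion | 6825.00 | 52.50 | 32.50 | 358312.50 | 221812.50
triangular portion | 812.50 | 113.33 | 21.67 | 92083.33 | 17604.17
Σ | 7637.50 |  |  | 450395.83 | 239416.67
x_c = 450395.83 / 7637.50 = 58.97 cm
y_c = 239416.67 / 7637.50 = 31.35 cm

x_c = 58.97 cm, y_c = 31.35 cm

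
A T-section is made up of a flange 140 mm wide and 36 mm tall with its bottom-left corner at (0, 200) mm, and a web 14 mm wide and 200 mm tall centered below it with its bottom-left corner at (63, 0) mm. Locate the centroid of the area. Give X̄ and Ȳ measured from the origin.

X̄ = 70.00 mm, Ȳ = 175.86 mm

web: A = 14 × 200 = 2800.00, centroid at (70.00, 100.00).
flange: A = 140 × 36 = 5040.00, centroid at (70.00, 218.00).
ΣA = 7840.00 mm²
ΣAX̄ = (2800.00)(70.00) + (5040.00)(70.00) = 548800.00 mm³
ΣAȲ = (2800.00)(100.00) + (5040.00)(218.00) = 1378720.00 mm³
X̄ = 548800.00 / 7840.00 = 70.00 mm
Ȳ = 1378720.00 / 7840.00 = 175.86 mm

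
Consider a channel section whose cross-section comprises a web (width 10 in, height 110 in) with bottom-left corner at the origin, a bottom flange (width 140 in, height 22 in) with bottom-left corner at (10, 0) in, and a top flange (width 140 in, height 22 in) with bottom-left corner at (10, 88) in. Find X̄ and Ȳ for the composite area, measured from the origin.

X̄ = 68.64 in, Ȳ = 55.00 in

web: A = 10 × 110 = 1100.00, centroid at (5.00, 55.00).
bottom flange: A = 140 × 22 = 3080.00, centroid at (80.00, 11.00).
top flange: A = 140 × 22 = 3080.00, centroid at (80.00, 99.00).
ΣA = 7260.00 in², ΣAX̄ = 498300.00 in³, ΣAȲ = 399300.00 in³.
X̄ = 498300.00/7260.00 = 68.64 in; Ȳ = 399300.00/7260.00 = 55.00 in.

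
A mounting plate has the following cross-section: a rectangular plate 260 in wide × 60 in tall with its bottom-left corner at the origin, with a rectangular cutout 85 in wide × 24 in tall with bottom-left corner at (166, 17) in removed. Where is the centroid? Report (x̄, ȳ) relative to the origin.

Part | A | x̄ᵢ | ȳᵢ | A·x̄ᵢ | A·ȳᵢ
plate | 15600.00 | 130.00 | 30.00 | 2028000.00 | 468000.00
hole | -2040.00 | 208.50 | 29.00 | -425340.00 | -59160.00
Σ | 13560.00 |  |  | 1602660.00 | 408840.00
x̄ = 1602660.00 / 13560.00 = 118.19 in
ȳ = 408840.00 / 13560.00 = 30.15 in

x̄ = 118.19 in, ȳ = 30.15 in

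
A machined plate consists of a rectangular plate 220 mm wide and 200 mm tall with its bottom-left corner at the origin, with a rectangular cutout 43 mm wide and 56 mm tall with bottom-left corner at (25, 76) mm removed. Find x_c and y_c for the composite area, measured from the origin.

x_c = 113.68 mm, y_c = 99.77 mm

Part | A | x̄ᵢ | ȳᵢ | A·x̄ᵢ | A·ȳᵢ
plate | 44000.00 | 110.00 | 100.00 | 4840000.00 | 4400000.00
hole | -2408.00 | 46.50 | 104.00 | -111972.00 | -250432.00
Σ | 41592.00 |  |  | 4728028.00 | 4149568.00
x_c = 4728028.00 / 41592.00 = 113.68 mm
y_c = 4149568.00 / 41592.00 = 99.77 mm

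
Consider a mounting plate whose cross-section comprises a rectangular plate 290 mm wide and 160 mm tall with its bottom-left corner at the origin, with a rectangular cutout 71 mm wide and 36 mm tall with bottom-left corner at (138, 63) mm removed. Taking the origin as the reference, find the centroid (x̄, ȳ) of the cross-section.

x̄ = 143.34 mm, ȳ = 79.94 mm

plate: A = 290 × 160 = 46400.00, centroid at (145.00, 80.00).
hole: A = −(71 × 36) = -2556.00, centroid at (173.50, 81.00).
ΣA = 43844.00 mm², ΣAx̄ = 6284534.00 mm³, ΣAȳ = 3504964.00 mm³.
x̄ = 6284534.00/43844.00 = 143.34 mm; ȳ = 3504964.00/43844.00 = 79.94 mm.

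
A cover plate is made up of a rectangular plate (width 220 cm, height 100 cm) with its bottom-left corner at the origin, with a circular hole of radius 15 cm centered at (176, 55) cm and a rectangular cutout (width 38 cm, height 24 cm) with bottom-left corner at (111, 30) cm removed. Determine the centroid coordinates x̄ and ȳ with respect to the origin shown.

x̄ = 106.82 cm, ȳ = 50.18 cm

plate: A = 220 × 100 = 22000.00, centroid at (110.00, 50.00).
hole 1: A = −π·15² = -706.86, centroid at (176.00, 55.00).
hole 2: A = −(38 × 24) = -912.00, centroid at (130.00, 42.00).
ΣA = 20381.14 cm², ΣAx̄ = 2177032.93 cm³, ΣAȳ = 1022818.79 cm³.
x̄ = 2177032.93/20381.14 = 106.82 cm; ȳ = 1022818.79/20381.14 = 50.18 cm.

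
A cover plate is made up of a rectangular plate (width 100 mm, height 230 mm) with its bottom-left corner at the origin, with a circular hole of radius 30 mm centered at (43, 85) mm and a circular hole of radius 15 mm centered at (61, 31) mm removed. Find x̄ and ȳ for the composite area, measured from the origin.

plate: A = 100 × 230 = 23000.00, centroid at (50.00, 115.00).
hole 1: A = −π·30² = -2827.43, centroid at (43.00, 85.00).
hole 2: A = −π·15² = -706.86, centroid at (61.00, 31.00).
ΣA = 19465.71 mm², ΣAx̄ = 985302.01 mm³, ΣAȳ = 2382755.55 mm³.
x̄ = 985302.01/19465.71 = 50.62 mm; ȳ = 2382755.55/19465.71 = 122.41 mm.

x̄ = 50.62 mm, ȳ = 122.41 mm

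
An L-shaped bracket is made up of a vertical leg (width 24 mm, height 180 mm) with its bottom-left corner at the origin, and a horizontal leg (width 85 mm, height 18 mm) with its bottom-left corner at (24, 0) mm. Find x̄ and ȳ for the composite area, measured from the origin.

vertical leg: A = 24 × 180 = 4320.00, centroid at (12.00, 90.00).
horizontal leg: A = 85 × 18 = 1530.00, centroid at (66.50, 9.00).
ΣA = 5850.00 mm²
ΣAx̄ = (4320.00)(12.00) + (1530.00)(66.50) = 153585.00 mm³
ΣAȳ = (4320.00)(90.00) + (1530.00)(9.00) = 402570.00 mm³
x̄ = 153585.00 / 5850.00 = 26.25 mm
ȳ = 402570.00 / 5850.00 = 68.82 mm

x̄ = 26.25 mm, ȳ = 68.82 mm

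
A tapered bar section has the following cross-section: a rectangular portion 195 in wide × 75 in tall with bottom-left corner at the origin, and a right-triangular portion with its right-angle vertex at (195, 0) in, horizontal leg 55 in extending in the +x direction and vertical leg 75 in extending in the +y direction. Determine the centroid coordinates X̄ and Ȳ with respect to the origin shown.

X̄ = 111.82 in, Ȳ = 35.96 in

Part | A | x̄ᵢ | ȳᵢ | A·x̄ᵢ | A·ȳᵢ
rectangular portion | 14625.00 | 97.50 | 37.50 | 1425937.50 | 548437.50
triangular portion | 2062.50 | 213.33 | 25.00 | 440000.00 | 51562.50
Σ | 16687.50 |  |  | 1865937.50 | 600000.00
X̄ = 1865937.50 / 16687.50 = 111.82 in
Ȳ = 600000.00 / 16687.50 = 35.96 in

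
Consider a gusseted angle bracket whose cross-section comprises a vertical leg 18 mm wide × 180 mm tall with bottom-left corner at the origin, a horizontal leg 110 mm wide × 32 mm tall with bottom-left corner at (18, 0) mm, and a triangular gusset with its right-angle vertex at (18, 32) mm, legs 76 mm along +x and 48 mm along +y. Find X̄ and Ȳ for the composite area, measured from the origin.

vertical leg: A = 18 × 180 = 3240.00, centroid at (9.00, 90.00).
horizontal leg: A = 110 × 32 = 3520.00, centroid at (73.00, 16.00).
gusset: A = ½·76·48 = 1824.00, centroid at (43.33, 48.00).
ΣA = 8584.00 mm²
ΣAX̄ = (3240.00)(9.00) + (3520.00)(73.00) + (1824.00)(43.33) = 365160.00 mm³
ΣAȲ = (3240.00)(90.00) + (3520.00)(16.00) + (1824.00)(48.00) = 435472.00 mm³
X̄ = 365160.00 / 8584.00 = 42.54 mm
Ȳ = 435472.00 / 8584.00 = 50.73 mm

X̄ = 42.54 mm, Ȳ = 50.73 mm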